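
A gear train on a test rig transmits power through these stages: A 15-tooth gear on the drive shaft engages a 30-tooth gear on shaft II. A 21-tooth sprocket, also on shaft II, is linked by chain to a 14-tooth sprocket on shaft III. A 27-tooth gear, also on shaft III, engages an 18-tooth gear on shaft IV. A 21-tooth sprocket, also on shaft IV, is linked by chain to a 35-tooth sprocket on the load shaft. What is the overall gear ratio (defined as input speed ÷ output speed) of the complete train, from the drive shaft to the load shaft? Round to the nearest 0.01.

1.48

Each stage contributes driven/driver: gear mesh 30/15 = 2, chain 14/21 = 0.66667, gear mesh 18/27 = 0.66667, chain 35/21 = 1.6667.
Overall: 2 × 0.66667 × 0.66667 × 1.6667 = 1.4815.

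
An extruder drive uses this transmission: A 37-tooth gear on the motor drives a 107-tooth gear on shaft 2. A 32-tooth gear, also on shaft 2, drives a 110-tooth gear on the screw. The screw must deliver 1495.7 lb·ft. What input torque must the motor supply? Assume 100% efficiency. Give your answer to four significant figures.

150.5 lb·ft

Overall ratio R = 2.8919 × 3.4375 = 9.9409.
Input torque = output torque / R = 1495.7 / 9.9409 = 150.46 lb·ft.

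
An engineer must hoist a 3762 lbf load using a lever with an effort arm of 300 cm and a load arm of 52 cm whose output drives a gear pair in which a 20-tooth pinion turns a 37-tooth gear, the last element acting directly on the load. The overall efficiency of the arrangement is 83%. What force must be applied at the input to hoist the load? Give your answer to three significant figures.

425 lbf

Lever MA = effort arm / load arm = 300/52 = 5.7692.
Gear pair MA = 37/20 = 1.85.
Combined ideal MA = 5.7692 × 1.85 = 10.673.
Actual MA = 10.673 × 0.83 = 8.8587.
Effort = load / actual MA = 3762 / 8.8587 = 424.67 lbf.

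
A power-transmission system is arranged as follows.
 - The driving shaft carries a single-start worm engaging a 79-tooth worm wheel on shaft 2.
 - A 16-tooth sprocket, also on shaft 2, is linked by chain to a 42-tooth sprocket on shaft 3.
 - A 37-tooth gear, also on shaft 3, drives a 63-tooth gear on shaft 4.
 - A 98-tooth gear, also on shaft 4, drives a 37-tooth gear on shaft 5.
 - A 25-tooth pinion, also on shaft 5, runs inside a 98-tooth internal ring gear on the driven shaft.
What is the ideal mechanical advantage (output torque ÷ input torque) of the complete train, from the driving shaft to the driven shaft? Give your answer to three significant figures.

Each stage contributes driven/driver: worm 79/1 = 79, chain 42/16 = 2.625, gear mesh 63/37 = 1.7027, gear mesh 37/98 = 0.37755, internal gear 98/25 = 3.92.
Overall: 79 × 2.625 × 1.7027 × 0.37755 × 3.92 = 522.59.

523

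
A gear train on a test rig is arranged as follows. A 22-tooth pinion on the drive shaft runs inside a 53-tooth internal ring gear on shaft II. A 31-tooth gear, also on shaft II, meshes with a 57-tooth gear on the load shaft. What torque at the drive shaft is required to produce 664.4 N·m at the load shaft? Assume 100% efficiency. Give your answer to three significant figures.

Overall ratio R = 2.4091 × 1.8387 = 4.4296.
Input torque = output torque / R = 664.4 / 4.4296 = 149.99 N·m.

150 N·m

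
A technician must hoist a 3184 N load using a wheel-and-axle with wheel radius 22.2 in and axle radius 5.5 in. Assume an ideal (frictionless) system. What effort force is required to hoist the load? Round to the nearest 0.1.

Wheel-and-axle MA = R/r = 22.2/5.5 = 4.0364.
Effort = load / MA = 3184 / 4.0364 = 788.83 N.

788.8 N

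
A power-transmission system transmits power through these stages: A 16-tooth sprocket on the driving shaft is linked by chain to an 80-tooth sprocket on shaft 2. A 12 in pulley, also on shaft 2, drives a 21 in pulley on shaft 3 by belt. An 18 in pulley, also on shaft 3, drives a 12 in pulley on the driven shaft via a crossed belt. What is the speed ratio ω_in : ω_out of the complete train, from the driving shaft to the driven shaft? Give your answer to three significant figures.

5.83

Each stage contributes driven/driver: chain 80/16 = 5, belt 21/12 = 1.75, belt 12/18 = 0.66667.
Overall: 5 × 1.75 × 0.66667 = 5.8333.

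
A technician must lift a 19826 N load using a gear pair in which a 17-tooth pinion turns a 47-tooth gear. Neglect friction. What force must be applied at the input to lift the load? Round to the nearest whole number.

Gear pair MA = 47/17 = 2.7647.
Effort = load / MA = 19826 / 2.7647 = 7171.1 N.

7171 N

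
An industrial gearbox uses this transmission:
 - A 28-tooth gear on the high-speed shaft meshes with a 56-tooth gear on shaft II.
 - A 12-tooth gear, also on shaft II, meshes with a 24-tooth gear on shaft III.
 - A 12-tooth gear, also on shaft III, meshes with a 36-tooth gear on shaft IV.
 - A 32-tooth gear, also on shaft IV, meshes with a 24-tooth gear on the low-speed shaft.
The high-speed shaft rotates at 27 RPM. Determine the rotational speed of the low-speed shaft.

3 RPM

gear mesh 56/28 = 2 → 27/2 = 13.5 RPM
gear mesh 24/12 = 2 → 13.5/2 = 6.75 RPM
gear mesh 36/12 = 3 → 6.75/3 = 2.25 RPM
gear mesh 24/32 = 0.75 → 2.25/0.75 = 3 RPM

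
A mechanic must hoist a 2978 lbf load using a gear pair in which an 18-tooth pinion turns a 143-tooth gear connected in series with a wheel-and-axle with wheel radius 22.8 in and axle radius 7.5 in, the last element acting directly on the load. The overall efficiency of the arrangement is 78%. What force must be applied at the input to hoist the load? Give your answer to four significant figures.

158.1 lbf

Gear pair MA = 143/18 = 7.9444.
Wheel-and-axle MA = R/r = 22.8/7.5 = 3.04.
Combined ideal MA = 7.9444 × 3.04 = 24.151.
Actual MA = 24.151 × 0.78 = 18.838.
Effort = load / actual MA = 2978 / 18.838 = 158.09 lbf.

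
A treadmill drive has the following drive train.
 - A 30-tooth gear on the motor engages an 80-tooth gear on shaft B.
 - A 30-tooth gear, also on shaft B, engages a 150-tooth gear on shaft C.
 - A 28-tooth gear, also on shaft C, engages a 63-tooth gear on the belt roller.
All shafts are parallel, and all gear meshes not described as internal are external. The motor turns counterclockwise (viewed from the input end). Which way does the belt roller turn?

clockwise

the motor → shaft B: external mesh, 1 reversal → CW.
shaft B → shaft C: external mesh, 1 reversal → CCW.
shaft C → the belt roller: external mesh, 1 reversal → CW.
3 reversals in total — an odd number — so the belt roller turns opposite to the motor.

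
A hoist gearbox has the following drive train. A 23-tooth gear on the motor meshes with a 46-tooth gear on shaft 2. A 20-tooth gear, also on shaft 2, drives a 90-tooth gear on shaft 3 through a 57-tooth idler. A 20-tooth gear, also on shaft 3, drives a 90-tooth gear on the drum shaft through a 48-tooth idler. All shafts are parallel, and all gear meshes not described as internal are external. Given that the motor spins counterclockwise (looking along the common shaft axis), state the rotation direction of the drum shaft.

clockwise

the motor → shaft 2: external mesh, 1 reversal → CW.
shaft 2 → shaft 3: driver → idler → driven is 2 external meshes, 2 reversals → CW.
shaft 3 → the drum shaft: driver → idler → driven is 2 external meshes, 2 reversals → CW.
5 reversals in total — an odd number — so the drum shaft turns opposite to the motor.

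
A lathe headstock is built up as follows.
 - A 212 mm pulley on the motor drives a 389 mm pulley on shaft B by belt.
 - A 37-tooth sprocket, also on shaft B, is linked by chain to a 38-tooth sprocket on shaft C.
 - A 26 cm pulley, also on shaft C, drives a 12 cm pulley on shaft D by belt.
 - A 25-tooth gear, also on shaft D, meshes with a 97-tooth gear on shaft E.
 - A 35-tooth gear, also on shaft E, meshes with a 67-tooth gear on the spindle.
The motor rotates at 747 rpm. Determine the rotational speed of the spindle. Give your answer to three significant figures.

116 rpm

Belt: ratio = 389/212 = 1.8349, so shaft B turns at 747 / 1.8349 = 407.11 rpm.
Chain: ratio = 38/37 = 1.027, so shaft C turns at 407.11 / 1.027 = 396.39 rpm.
Belt: ratio = 12/26 = 0.46154, so shaft D turns at 396.39 / 0.46154 = 858.85 rpm.
Gear mesh: ratio = 97/25 = 3.88, so shaft E turns at 858.85 / 3.88 = 221.35 rpm.
Gear mesh: ratio = 67/35 = 1.9143, so the spindle turns at 221.35 / 1.9143 = 115.63 rpm.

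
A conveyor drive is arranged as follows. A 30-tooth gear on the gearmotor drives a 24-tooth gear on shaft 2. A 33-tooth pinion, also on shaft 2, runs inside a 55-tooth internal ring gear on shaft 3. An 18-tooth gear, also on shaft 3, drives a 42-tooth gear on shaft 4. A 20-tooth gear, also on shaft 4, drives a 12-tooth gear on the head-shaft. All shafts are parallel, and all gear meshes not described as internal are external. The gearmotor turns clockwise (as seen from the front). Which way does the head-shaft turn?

the gearmotor → shaft 2: external mesh, 1 reversal → CCW.
shaft 2 → shaft 3: internal mesh, same direction → CCW.
shaft 3 → shaft 4: external mesh, 1 reversal → CW.
shaft 4 → the head-shaft: external mesh, 1 reversal → CCW.
3 reversals in total — an odd number — so the head-shaft turns opposite to the gearmotor.

anticlockwise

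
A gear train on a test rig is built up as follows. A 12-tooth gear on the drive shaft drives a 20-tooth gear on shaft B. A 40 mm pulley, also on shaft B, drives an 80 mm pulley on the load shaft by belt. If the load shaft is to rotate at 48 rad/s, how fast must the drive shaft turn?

Overall ratio R = 1.6667 × 2 = 3.3333.
Required input speed = output speed × R = 48 × 3.3333 = 160 rad/s.

160 rad/s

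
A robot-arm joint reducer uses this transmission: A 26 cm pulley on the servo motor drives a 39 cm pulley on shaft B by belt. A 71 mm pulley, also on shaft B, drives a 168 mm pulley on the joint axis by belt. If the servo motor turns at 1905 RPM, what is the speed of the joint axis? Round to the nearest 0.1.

belt 39/26 = 1.5 → 1905/1.5 = 1270 RPM
belt 168/71 = 2.3662 → 1270/2.3662 = 536.73 RPM

536.7 RPM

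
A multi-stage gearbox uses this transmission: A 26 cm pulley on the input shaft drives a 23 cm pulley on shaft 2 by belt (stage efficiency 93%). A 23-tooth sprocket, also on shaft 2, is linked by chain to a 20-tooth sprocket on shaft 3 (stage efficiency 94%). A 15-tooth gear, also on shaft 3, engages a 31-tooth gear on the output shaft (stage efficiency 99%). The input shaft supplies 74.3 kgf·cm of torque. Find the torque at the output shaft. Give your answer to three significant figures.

102 kgf·cm

Belt: ratio = 23/26 = 0.88462; torque at shaft 2 = 74.3 × 0.88462 × 0.93 = 61.126 kgf·cm.
Chain: ratio = 20/23 = 0.86957; torque at shaft 3 = 61.126 × 0.86957 × 0.94 = 49.964 kgf·cm.
Gear mesh: ratio = 31/15 = 2.0667; torque at the output shaft = 49.964 × 2.0667 × 0.99 = 102.23 kgf·cm.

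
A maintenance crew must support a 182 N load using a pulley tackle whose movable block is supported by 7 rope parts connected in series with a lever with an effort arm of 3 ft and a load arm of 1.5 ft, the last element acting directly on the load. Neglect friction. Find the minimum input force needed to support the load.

13 N

Block-and-tackle MA = number of supporting rope parts = 7.
Lever MA = effort arm / load arm = 3/1.5 = 2.
Combined ideal MA = 7 × 2 = 14.
Effort = load / MA = 182 / 14 = 13 N.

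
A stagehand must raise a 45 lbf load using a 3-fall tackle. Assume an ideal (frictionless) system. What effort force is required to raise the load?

Block-and-tackle MA = number of supporting rope parts = 3.
Effort = load / MA = 45 / 3 = 15 lbf.

15 lbf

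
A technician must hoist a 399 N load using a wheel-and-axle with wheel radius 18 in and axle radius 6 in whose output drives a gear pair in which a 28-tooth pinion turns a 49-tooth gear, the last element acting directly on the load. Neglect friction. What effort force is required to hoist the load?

76 N

Wheel-and-axle MA = R/r = 18/6 = 3.
Gear pair MA = 49/28 = 1.75.
Combined ideal MA = 3 × 1.75 = 5.25.
Effort = load / MA = 399 / 5.25 = 76 N.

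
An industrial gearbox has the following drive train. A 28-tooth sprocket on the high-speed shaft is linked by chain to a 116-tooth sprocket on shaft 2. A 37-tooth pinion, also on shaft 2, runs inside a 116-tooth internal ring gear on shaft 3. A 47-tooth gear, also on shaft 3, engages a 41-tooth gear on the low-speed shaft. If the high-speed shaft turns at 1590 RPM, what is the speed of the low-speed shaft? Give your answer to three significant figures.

140 RPM

the high-speed shaft → shaft 2 (chain, 116/28): 1590 ÷ 4.1429 = 383.79 RPM
shaft 2 → shaft 3 (internal gear, 116/37): 383.79 ÷ 3.1351 = 122.42 RPM
shaft 3 → the low-speed shaft (gear mesh, 41/47): 122.42 ÷ 0.87234 = 140.33 RPM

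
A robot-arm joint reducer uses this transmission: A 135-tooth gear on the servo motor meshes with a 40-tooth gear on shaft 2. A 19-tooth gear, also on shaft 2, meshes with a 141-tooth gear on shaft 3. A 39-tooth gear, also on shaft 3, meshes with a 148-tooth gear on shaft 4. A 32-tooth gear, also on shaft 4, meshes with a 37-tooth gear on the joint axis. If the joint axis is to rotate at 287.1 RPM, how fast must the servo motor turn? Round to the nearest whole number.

Overall ratio R = 0.2963 × 7.4211 × 3.7949 × 1.1562 = 9.6481.
Required input speed = output speed × R = 287.1 × 9.6481 = 2770 RPM.

2770 RPM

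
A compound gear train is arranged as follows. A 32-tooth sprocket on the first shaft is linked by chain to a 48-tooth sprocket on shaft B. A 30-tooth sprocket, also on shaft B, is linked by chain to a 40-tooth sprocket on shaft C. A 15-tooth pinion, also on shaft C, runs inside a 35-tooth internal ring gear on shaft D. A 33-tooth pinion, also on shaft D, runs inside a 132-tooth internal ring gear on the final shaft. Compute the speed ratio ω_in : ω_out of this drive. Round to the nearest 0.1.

Each stage contributes driven/driver: chain 48/32 = 1.5, chain 40/30 = 1.3333, internal gear 35/15 = 2.3333, internal gear 132/33 = 4.
Overall: 1.5 × 1.3333 × 2.3333 × 4 = 18.667.

18.7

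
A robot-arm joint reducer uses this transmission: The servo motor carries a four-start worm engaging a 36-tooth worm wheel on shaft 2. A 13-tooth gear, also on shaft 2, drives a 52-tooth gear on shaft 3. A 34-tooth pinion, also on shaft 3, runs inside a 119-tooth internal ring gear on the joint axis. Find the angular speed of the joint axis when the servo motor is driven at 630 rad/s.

5 rad/s

the servo motor → shaft 2 (worm, 36/4): 630 ÷ 9 = 70 rad/s
shaft 2 → shaft 3 (gear mesh, 52/13): 70 ÷ 4 = 17.5 rad/s
shaft 3 → the joint axis (internal gear, 119/34): 17.5 ÷ 3.5 = 5 rad/s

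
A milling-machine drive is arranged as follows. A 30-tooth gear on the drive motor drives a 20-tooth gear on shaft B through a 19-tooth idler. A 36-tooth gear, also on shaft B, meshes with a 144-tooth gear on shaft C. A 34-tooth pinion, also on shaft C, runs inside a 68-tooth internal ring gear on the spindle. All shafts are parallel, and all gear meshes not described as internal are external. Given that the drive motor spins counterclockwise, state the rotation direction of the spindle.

clockwise

the drive motor → shaft B: driver → idler → driven is 2 external meshes, 2 reversals → CCW.
shaft B → shaft C: external mesh, 1 reversal → CW.
shaft C → the spindle: internal mesh, same direction → CW.
3 reversals in total — an odd number — so the spindle turns opposite to the drive motor.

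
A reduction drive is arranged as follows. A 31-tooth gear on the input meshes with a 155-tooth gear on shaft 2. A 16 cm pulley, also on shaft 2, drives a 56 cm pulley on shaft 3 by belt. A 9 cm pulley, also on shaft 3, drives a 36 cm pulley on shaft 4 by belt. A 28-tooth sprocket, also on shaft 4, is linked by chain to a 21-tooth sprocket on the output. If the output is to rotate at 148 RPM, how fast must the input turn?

7770 RPM

Overall ratio R = 5 × 3.5 × 4 × 0.75 = 52.5.
Required input speed = output speed × R = 148 × 52.5 = 7770 RPM.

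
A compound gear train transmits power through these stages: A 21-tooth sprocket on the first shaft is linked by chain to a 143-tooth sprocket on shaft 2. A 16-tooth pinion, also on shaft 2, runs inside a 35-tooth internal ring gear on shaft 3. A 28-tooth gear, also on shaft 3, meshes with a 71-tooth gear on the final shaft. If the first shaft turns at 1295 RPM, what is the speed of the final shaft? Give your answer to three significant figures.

chain 143/21 = 6.8095 → 1295/6.8095 = 190.17 RPM
internal gear 35/16 = 2.1875 → 190.17/2.1875 = 86.937 RPM
gear mesh 71/28 = 2.5357 → 86.937/2.5357 = 34.285 RPM

34.3 RPM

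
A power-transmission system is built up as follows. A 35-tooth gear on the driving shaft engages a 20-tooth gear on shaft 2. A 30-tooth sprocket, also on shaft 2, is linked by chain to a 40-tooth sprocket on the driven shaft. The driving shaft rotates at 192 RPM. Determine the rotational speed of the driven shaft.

252 RPM

the driving shaft → shaft 2 (gear mesh, 20/35): 192 ÷ 0.57143 = 336 RPM
shaft 2 → the driven shaft (chain, 40/30): 336 ÷ 1.3333 = 252 RPM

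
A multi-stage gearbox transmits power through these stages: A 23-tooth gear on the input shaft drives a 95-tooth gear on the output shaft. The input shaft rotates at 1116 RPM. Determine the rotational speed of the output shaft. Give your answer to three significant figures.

Gear mesh: ratio = 95/23 = 4.1304, so the output shaft turns at 1116 / 4.1304 = 270.19 RPM.

270 RPM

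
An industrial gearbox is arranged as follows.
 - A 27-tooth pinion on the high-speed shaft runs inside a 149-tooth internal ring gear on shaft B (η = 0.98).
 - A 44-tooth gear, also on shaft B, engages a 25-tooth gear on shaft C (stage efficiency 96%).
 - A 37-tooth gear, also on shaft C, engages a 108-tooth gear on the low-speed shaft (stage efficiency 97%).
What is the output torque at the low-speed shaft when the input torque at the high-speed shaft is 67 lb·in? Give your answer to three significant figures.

560 lb·in

After the internal gear (149/27): 67 × 5.5185 × 0.98 = 362.35 lb·in
After the gear mesh (25/44): 362.35 × 0.56818 × 0.96 = 197.64 lb·in
After the gear mesh (108/37): 197.64 × 2.9189 × 0.97 = 559.6 lb·in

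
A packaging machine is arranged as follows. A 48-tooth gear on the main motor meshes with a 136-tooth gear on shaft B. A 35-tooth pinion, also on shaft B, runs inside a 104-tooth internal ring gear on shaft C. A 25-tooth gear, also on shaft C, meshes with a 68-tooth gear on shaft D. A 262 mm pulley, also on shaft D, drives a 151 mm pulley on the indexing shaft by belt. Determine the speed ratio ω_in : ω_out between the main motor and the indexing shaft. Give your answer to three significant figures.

13.2

Each stage contributes driven/driver: gear mesh 136/48 = 2.8333, internal gear 104/35 = 2.9714, gear mesh 68/25 = 2.72, belt 151/262 = 0.57634.
Overall: 2.8333 × 2.9714 × 2.72 × 0.57634 = 13.198.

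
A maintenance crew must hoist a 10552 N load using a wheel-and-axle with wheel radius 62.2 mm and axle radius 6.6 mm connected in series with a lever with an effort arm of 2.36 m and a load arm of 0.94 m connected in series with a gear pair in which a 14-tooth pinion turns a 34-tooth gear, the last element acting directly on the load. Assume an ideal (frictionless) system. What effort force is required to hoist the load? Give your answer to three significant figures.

Wheel-and-axle MA = R/r = 62.2/6.6 = 9.4242.
Lever MA = effort arm / load arm = 2.36/0.94 = 2.5106.
Gear pair MA = 34/14 = 2.4286.
Combined ideal MA = 9.4242 × 2.5106 × 2.4286 = 57.462.
Effort = load / MA = 10552 / 57.462 = 183.63 N.

184 N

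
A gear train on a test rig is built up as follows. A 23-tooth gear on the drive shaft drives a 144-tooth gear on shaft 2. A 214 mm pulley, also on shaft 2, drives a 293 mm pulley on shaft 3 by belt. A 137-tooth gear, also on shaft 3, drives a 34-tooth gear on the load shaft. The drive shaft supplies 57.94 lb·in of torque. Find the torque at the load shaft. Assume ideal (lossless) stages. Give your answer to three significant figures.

123 lb·in

gear mesh 144/23 = 6.2609 → τ = 57.94·6.2609 = 362.75 lb·in
belt 293/214 = 1.3692 → τ = 362.75·1.3692 = 496.67 lb·in
gear mesh 34/137 = 0.24818 → τ = 496.67·0.24818 = 123.26 lb·in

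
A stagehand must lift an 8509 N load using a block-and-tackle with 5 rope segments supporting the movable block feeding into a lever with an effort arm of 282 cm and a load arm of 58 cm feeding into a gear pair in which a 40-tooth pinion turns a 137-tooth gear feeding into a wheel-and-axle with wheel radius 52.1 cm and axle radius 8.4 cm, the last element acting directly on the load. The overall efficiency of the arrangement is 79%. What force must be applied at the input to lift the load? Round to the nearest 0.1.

Block-and-tackle MA = number of supporting rope parts = 5.
Lever MA = effort arm / load arm = 282/58 = 4.8621.
Gear pair MA = 137/40 = 3.425.
Wheel-and-axle MA = R/r = 52.1/8.4 = 6.2024.
Combined ideal MA = 5 × 4.8621 × 3.425 × 6.2024 = 516.43.
Actual MA = 516.43 × 0.79 = 407.98.
Effort = load / actual MA = 8509 / 407.98 = 20.856 N.

20.9 N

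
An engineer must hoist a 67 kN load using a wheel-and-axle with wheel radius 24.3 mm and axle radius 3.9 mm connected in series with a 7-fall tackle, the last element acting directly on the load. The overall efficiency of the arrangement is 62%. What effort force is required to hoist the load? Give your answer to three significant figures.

2.48 kN

Wheel-and-axle MA = R/r = 24.3/3.9 = 6.2308.
Block-and-tackle MA = number of supporting rope parts = 7.
Combined ideal MA = 6.2308 × 7 = 43.615.
Actual MA = 43.615 × 0.62 = 27.042.
Effort = load / actual MA = 67 / 27.042 = 2.4777 kN.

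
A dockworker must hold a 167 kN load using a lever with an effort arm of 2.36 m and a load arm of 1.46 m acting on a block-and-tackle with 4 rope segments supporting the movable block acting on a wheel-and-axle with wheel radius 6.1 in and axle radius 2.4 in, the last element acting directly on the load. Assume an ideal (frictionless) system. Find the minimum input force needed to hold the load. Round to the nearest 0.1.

Lever MA = effort arm / load arm = 2.36/1.46 = 1.6164.
Block-and-tackle MA = number of supporting rope parts = 4.
Wheel-and-axle MA = R/r = 6.1/2.4 = 2.5417.
Combined ideal MA = 1.6164 × 4 × 2.5417 = 16.434.
Effort = load / MA = 167 / 16.434 = 10.162 kN.

10.2 kN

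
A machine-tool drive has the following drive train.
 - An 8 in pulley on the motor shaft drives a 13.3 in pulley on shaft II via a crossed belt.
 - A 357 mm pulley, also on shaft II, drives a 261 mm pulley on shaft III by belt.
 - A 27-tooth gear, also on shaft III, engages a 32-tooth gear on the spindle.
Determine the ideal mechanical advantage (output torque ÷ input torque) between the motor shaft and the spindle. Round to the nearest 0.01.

1.44

Each stage contributes driven/driver: belt 13.3/8 = 1.6625, belt 261/357 = 0.73109, gear mesh 32/27 = 1.1852.
Overall: 1.6625 × 0.73109 × 1.1852 = 1.4405.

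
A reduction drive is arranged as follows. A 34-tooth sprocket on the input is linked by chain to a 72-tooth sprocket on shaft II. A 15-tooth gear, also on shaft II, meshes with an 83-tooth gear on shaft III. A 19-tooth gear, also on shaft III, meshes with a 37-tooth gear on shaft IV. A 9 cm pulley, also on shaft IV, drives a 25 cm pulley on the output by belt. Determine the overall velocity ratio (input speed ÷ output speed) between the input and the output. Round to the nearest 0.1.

63.4

Each stage contributes driven/driver: chain 72/34 = 2.1176, gear mesh 83/15 = 5.5333, gear mesh 37/19 = 1.9474, belt 25/9 = 2.7778.
Overall: 2.1176 × 5.5333 × 1.9474 × 2.7778 = 63.385.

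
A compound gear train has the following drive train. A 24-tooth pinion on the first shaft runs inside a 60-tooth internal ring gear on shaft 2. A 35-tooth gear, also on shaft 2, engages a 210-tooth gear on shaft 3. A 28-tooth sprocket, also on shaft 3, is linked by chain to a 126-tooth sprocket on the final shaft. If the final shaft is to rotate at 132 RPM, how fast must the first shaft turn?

Overall ratio R = 2.5 × 6 × 4.5 = 67.5.
Required input speed = output speed × R = 132 × 67.5 = 8910 RPM.

8910 RPM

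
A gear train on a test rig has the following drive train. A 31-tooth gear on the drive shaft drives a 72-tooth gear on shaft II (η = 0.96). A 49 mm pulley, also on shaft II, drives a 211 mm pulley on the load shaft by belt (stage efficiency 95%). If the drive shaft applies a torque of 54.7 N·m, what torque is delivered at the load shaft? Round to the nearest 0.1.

Gear mesh: ratio = 72/31 = 2.3226; torque at shaft II = 54.7 × 2.3226 × 0.96 = 121.96 N·m.
Belt: ratio = 211/49 = 4.3061; torque at the load shaft = 121.96 × 4.3061 × 0.95 = 498.93 N·m.

498.9 N·m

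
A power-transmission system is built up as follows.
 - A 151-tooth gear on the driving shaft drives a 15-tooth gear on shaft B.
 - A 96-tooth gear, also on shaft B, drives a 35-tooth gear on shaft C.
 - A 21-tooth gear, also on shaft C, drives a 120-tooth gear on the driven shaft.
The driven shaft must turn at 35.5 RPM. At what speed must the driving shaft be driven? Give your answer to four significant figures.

Overall ratio R = 0.099338 × 0.36458 × 5.7143 = 0.20695.
Required input speed = output speed × R = 35.5 × 0.20695 = 7.3469 RPM.

7.347 RPM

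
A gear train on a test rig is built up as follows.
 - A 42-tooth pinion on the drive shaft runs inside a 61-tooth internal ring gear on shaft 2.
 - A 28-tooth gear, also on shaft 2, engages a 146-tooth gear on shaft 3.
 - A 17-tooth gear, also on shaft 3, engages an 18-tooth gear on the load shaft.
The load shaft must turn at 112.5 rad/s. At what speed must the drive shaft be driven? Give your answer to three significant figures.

902 rad/s

Overall ratio R = 1.4524 × 5.2143 × 1.0588 = 8.0186.
Required input speed = output speed × R = 112.5 × 8.0186 = 902.09 rad/s.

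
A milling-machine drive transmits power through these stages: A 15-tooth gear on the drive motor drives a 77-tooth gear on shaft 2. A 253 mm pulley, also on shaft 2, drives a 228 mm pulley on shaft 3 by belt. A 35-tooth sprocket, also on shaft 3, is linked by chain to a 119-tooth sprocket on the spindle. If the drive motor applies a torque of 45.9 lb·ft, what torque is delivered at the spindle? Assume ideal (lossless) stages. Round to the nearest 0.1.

gear mesh 77/15 = 5.1333 → τ = 45.9·5.1333 = 235.62 lb·ft
belt 228/253 = 0.90119 → τ = 235.62·0.90119 = 212.34 lb·ft
chain 119/35 = 3.4 → τ = 212.34·3.4 = 721.95 lb·ft

721.9 lb·ft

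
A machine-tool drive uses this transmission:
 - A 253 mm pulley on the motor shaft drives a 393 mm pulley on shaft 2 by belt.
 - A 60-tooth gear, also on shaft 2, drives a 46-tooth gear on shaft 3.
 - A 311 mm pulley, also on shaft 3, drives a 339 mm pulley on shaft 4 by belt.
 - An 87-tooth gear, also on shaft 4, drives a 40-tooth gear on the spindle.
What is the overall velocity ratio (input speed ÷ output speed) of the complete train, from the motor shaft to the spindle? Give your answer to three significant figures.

0.597

Each stage contributes driven/driver: belt 393/253 = 1.5534, gear mesh 46/60 = 0.76667, belt 339/311 = 1.09, gear mesh 40/87 = 0.45977.
Overall: 1.5534 × 0.76667 × 1.09 × 0.45977 = 0.59684.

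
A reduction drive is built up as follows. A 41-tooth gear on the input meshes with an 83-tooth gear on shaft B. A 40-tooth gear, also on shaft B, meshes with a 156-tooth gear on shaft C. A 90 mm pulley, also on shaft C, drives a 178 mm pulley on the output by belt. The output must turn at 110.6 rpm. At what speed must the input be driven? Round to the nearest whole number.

Overall ratio R = 2.0244 × 3.9 × 1.9778 = 15.615.
Required input speed = output speed × R = 110.6 × 15.615 = 1727 rpm.

1727 rpm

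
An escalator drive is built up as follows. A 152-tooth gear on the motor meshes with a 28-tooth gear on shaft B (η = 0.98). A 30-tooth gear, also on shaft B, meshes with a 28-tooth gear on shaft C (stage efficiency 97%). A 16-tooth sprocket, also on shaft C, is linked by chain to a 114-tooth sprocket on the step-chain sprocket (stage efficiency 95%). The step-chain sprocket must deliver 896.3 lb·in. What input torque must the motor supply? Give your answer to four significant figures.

810.2 lb·in

Overall ratio R = 0.18421 × 0.93333 × 7.125 = 1.225; overall efficiency η = 0.98 × 0.97 × 0.95 = 0.9031.
Input torque = output torque / (R × η) = 896.3 / (1.225 × 0.9031) = 810.21 lb·in.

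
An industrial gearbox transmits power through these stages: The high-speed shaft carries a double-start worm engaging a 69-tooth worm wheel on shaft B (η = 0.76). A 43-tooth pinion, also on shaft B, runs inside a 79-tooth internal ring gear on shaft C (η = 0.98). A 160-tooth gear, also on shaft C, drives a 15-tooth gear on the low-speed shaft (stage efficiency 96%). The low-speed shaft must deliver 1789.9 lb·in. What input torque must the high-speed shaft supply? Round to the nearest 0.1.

421.3 lb·in

Overall ratio R = 34.5 × 1.8372 × 0.09375 = 5.9422; overall efficiency η = 0.76 × 0.98 × 0.96 = 0.7150.
Input torque = output torque / (R × η) = 1789.9 / (5.9422 × 0.7150) = 421.28 lb·in.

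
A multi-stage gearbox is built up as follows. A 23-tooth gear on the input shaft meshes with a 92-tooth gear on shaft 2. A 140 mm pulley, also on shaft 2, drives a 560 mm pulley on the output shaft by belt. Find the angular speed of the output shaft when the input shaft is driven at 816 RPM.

51 RPM

gear mesh 92/23 = 4 → 816/4 = 204 RPM
belt 560/140 = 4 → 204/4 = 51 RPM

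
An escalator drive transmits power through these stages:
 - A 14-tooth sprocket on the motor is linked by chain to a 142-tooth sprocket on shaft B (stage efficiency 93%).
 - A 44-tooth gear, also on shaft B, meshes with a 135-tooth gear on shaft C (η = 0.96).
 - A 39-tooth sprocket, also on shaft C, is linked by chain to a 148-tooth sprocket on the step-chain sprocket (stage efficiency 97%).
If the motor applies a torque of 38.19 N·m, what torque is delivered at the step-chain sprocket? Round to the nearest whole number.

3906 N·m

Chain: ratio = 142/14 = 10.143; torque at shaft B = 38.19 × 10.143 × 0.93 = 360.24 N·m.
Gear mesh: ratio = 135/44 = 3.0682; torque at shaft C = 360.24 × 3.0682 × 0.96 = 1061.1 N·m.
Chain: ratio = 148/39 = 3.7949; torque at the step-chain sprocket = 1061.1 × 3.7949 × 0.97 = 3905.8 N·m.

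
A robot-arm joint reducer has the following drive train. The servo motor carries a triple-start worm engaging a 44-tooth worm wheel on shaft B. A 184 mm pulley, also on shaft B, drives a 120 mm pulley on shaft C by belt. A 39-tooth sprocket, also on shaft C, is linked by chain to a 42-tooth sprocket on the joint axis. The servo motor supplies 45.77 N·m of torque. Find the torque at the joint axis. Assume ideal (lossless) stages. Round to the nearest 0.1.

After the worm (44/3): 45.77 × 14.667 = 671.29 N·m
After the belt (120/184): 671.29 × 0.65217 = 437.8 N·m
After the chain (42/39): 437.8 × 1.0769 = 471.48 N·m

471.5 N·m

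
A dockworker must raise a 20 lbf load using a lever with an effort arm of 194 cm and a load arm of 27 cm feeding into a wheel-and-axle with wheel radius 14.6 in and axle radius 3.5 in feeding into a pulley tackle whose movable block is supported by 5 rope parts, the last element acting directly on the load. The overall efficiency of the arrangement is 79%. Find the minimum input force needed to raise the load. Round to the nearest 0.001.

0.169 lbf

Lever MA = effort arm / load arm = 194/27 = 7.1852.
Wheel-and-axle MA = R/r = 14.6/3.5 = 4.1714.
Block-and-tackle MA = number of supporting rope parts = 5.
Combined ideal MA = 7.1852 × 4.1714 × 5 = 149.86.
Actual MA = 149.86 × 0.79 = 118.39.
Effort = load / actual MA = 20 / 118.39 = 0.16893 lbf.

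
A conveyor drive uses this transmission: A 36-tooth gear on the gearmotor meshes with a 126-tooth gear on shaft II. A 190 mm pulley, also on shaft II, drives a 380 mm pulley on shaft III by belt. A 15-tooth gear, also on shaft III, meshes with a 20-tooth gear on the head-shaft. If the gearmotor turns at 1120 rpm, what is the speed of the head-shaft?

the gearmotor → shaft II (gear mesh, 126/36): 1120 ÷ 3.5 = 320 rpm
shaft II → shaft III (belt, 380/190): 320 ÷ 2 = 160 rpm
shaft III → the head-shaft (gear mesh, 20/15): 160 ÷ 1.3333 = 120 rpm

120 rpm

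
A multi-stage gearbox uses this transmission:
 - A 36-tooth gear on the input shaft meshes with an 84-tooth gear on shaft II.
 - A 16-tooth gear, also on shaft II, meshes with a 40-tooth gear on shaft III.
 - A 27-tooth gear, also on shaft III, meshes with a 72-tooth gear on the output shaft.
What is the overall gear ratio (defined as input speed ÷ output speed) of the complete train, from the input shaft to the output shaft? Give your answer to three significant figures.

Each stage contributes driven/driver: gear mesh 84/36 = 2.3333, gear mesh 40/16 = 2.5, gear mesh 72/27 = 2.6667.
Overall: 2.3333 × 2.5 × 2.6667 = 15.556.

15.6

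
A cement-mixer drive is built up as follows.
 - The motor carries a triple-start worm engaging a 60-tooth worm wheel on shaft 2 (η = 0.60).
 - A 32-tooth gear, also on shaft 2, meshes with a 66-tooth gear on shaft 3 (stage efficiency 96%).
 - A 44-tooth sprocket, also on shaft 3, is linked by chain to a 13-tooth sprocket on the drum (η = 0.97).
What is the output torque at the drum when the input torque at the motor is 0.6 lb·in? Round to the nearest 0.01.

After the worm (60/3): 0.6 × 20 × 0.60 = 7.2 lb·in
After the gear mesh (66/32): 7.2 × 2.0625 × 0.96 = 14.256 lb·in
After the chain (13/44): 14.256 × 0.29545 × 0.97 = 4.0856 lb·in

4.09 lb·in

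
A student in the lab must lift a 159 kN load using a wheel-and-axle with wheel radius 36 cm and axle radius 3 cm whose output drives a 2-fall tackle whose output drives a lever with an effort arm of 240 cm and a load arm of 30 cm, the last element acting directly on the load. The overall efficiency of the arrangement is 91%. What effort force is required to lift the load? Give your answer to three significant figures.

Wheel-and-axle MA = R/r = 36/3 = 12.
Block-and-tackle MA = number of supporting rope parts = 2.
Lever MA = effort arm / load arm = 240/30 = 8.
Combined ideal MA = 12 × 2 × 8 = 192.
Actual MA = 192 × 0.91 = 174.72.
Effort = load / actual MA = 159 / 174.72 = 0.91003 kN.

0.910 kN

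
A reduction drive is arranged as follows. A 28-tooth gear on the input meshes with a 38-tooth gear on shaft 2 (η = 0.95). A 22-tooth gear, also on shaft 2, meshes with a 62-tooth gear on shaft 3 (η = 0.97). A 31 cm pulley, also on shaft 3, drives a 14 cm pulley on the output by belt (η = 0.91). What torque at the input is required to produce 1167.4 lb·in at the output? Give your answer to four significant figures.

806.0 lb·in

Overall ratio R = 1.3571 × 2.8182 × 0.45161 = 1.7273; overall efficiency η = 0.95 × 0.97 × 0.91 = 0.8386.
Input torque = output torque / (R × η) = 1167.4 / (1.7273 × 0.8386) = 805.98 lb·in.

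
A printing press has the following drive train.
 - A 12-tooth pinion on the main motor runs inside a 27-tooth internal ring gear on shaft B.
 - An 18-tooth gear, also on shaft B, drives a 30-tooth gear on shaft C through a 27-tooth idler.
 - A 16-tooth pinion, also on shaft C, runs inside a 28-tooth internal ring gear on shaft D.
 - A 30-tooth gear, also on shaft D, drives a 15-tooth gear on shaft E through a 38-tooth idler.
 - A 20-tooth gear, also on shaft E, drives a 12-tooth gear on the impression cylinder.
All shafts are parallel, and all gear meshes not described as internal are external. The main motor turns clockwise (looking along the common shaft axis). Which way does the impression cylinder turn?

the main motor → shaft B: internal mesh, same direction → CW.
shaft B → shaft C: driver → idler → driven is 2 external meshes, 2 reversals → CW.
shaft C → shaft D: internal mesh, same direction → CW.
shaft D → shaft E: driver → idler → driven is 2 external meshes, 2 reversals → CW.
shaft E → the impression cylinder: external mesh, 1 reversal → CCW.
5 reversals in total — an odd number — so the impression cylinder turns opposite to the main motor.

counterclockwise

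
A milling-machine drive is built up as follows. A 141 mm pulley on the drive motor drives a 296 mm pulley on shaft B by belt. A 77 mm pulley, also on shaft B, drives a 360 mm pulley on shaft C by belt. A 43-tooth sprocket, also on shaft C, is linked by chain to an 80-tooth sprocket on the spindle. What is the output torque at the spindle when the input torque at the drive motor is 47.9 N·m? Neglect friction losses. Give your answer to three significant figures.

belt 296/141 = 2.0993 → τ = 47.9·2.0993 = 100.56 N·m
belt 360/77 = 4.6753 → τ = 100.56·4.6753 = 470.13 N·m
chain 80/43 = 1.8605 → τ = 470.13·1.8605 = 874.66 N·m

875 N·m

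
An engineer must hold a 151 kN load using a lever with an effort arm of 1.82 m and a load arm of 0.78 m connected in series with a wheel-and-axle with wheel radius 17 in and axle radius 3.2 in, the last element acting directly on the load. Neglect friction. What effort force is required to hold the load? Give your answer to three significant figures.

Lever MA = effort arm / load arm = 1.82/0.78 = 2.3333.
Wheel-and-axle MA = R/r = 17/3.2 = 5.3125.
Combined ideal MA = 2.3333 × 5.3125 = 12.396.
Effort = load / MA = 151 / 12.396 = 12.182 kN.

12.2 kN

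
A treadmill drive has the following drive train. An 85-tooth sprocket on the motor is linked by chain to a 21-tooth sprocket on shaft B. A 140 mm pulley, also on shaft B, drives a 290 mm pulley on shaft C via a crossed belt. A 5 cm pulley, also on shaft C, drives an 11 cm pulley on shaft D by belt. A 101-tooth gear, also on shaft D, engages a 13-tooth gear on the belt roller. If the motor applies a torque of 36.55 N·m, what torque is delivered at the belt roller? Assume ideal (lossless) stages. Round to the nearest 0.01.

After the chain (21/85): 36.55 × 0.24706 = 9.03 N·m
After the belt (290/140): 9.03 × 2.0714 = 18.705 N·m
After the belt (11/5): 18.705 × 2.2 = 41.151 N·m
After the gear mesh (13/101): 41.151 × 0.12871 = 5.2967 N·m

5.30 N·m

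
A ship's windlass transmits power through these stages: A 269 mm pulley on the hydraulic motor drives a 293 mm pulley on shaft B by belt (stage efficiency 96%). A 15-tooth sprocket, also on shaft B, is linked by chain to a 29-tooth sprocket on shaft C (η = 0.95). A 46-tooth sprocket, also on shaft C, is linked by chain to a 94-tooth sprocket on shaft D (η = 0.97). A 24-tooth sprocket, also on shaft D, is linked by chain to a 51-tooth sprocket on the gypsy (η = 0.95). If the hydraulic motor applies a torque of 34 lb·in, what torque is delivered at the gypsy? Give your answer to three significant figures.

After the belt (293/269): 34 × 1.0892 × 0.96 = 35.552 lb·in
After the chain (29/15): 35.552 × 1.9333 × 0.95 = 65.297 lb·in
After the chain (94/46): 65.297 × 2.0435 × 0.97 = 129.43 lb·in
After the chain (51/24): 129.43 × 2.125 × 0.95 = 261.29 lb·in

261 lb·in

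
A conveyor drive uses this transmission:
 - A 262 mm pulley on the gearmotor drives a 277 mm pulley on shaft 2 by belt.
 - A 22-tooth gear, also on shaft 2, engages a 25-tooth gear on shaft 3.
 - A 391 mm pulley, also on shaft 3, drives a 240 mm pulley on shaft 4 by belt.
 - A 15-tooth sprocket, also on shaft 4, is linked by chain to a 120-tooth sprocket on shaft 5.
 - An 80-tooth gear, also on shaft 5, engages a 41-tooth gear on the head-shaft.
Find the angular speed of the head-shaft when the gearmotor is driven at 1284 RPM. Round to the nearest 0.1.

424.7 RPM

Belt: ratio = 277/262 = 1.0573, so shaft 2 turns at 1284 / 1.0573 = 1214.5 RPM.
Gear mesh: ratio = 25/22 = 1.1364, so shaft 3 turns at 1214.5 / 1.1364 = 1068.7 RPM.
Belt: ratio = 240/391 = 0.61381, so shaft 4 turns at 1068.7 / 0.61381 = 1741.1 RPM.
Chain: ratio = 120/15 = 8, so shaft 5 turns at 1741.1 / 8 = 217.64 RPM.
Gear mesh: ratio = 41/80 = 0.5125, so the head-shaft turns at 217.64 / 0.5125 = 424.67 RPM.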